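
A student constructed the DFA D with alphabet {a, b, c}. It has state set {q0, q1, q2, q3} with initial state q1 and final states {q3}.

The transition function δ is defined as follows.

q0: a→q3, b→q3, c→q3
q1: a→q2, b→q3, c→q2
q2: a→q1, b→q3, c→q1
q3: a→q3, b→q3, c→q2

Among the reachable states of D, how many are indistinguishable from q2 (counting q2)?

First remove the unreachable states {q0}; 3 states remain.
P0 = {q3} | {q1,q2}.
The partition is now stable with 2 blocks: {q3} | {q1,q2}.
State q2 belongs to the block {q1,q2}, which has 2 states.

2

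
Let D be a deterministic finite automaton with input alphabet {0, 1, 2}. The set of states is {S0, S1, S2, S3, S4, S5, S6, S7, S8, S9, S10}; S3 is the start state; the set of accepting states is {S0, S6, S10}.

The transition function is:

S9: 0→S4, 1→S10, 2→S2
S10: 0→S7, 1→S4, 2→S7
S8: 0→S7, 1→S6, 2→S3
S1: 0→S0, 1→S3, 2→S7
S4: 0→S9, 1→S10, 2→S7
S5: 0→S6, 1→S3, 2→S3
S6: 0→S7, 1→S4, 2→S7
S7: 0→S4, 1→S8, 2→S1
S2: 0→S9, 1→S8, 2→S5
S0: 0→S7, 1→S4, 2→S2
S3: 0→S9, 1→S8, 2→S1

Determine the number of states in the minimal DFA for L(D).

All states are reachable from the start state.
P0 = {S0,S6,S10} | {S1,S2,S3,S4,S5,S7,S8,S9}.
On input 0, block {S1,S2,S3,S4,S5,S7,S8,S9} splits into {S2,S3,S4,S7,S8,S9} and {S1,S5}.
Split {S2,S3,S4,S7,S8,S9} by δ(·,1) → {S2,S3,S7} and {S4,S8,S9}.
On input 0, block {S4,S8,S9} splits into {S4,S9} and {S8}.
The partition is now stable with 5 blocks: {S0,S6,S10} | {S2,S3,S7} | {S1,S5} | {S4,S9} | {S8}.

5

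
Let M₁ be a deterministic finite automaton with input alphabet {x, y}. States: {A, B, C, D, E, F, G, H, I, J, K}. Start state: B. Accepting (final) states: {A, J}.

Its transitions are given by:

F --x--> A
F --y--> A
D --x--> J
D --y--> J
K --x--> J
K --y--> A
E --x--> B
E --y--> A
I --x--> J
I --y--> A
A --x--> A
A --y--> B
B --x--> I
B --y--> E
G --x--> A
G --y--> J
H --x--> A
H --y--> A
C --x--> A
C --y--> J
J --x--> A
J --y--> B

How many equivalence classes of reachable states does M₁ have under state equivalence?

4

First remove the unreachable states {C,D,F,G,H,K}; 5 states remain.
Initial partition by acceptance: {A,J} | {B,E,I}.
Split {B,E,I} by δ(·,x) → {B,E} and {I}.
On input x, block {B,E} splits into {B} and {E}.
Stable partition: {A,J} | {B} | {I} | {E} — 4 equivalence classes.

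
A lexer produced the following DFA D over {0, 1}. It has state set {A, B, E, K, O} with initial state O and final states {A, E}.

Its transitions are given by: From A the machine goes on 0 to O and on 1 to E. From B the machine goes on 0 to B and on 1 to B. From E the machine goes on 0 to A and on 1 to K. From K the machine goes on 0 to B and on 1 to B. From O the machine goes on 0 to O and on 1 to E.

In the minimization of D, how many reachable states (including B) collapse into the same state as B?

Every state is reachable, so we keep all 5.
Start with accepting vs non-accepting: {A,E} | {B,K,O}.
Split {A,E} by δ(·,0) → {E} and {A}.
Split {B,K,O} by δ(·,1) → {B,K} and {O}.
No further refinement is possible. Final partition (4 blocks): {E} | {B,K} | {A} | {O}.
The equivalence class containing B is {B,K}, of size 2.

2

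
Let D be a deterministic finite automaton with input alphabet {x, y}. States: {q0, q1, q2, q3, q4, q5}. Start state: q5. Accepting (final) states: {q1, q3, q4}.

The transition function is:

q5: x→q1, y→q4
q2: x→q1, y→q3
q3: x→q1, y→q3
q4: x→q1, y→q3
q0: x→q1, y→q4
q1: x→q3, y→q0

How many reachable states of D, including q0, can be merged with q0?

2

States {q2} cannot be reached from the start state, so discard them.
P0 = {q1,q3,q4} | {q0,q5}.
Refine {q1,q3,q4} on symbol y: members go to different blocks, giving {q3,q4} and {q1}.
No further refinement is possible. Final partition (3 blocks): {q3,q4} | {q0,q5} | {q1}.
State q0 belongs to the block {q0,q5}, which has 2 states.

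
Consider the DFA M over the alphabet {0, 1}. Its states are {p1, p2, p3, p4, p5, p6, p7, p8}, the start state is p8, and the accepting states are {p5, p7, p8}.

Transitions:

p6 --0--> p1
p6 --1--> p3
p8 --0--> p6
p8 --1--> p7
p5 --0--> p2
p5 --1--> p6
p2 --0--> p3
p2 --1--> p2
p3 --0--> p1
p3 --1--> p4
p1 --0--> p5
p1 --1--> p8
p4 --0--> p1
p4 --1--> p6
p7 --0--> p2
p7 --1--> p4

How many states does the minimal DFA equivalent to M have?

Initial partition by acceptance: {p5,p7,p8} | {p1,p2,p3,p4,p6}.
Refine {p5,p7,p8} on symbol 1: members go to different blocks, giving {p5,p7} and {p8}.
Refine {p1,p2,p3,p4,p6} on symbol 0: members go to different blocks, giving {p2,p3,p4,p6} and {p1}.
On input 0, block {p2,p3,p4,p6} splits into {p3,p4,p6} and {p2}.
The partition is now stable with 5 blocks: {p5,p7} | {p3,p4,p6} | {p8} | {p1} | {p2}.

5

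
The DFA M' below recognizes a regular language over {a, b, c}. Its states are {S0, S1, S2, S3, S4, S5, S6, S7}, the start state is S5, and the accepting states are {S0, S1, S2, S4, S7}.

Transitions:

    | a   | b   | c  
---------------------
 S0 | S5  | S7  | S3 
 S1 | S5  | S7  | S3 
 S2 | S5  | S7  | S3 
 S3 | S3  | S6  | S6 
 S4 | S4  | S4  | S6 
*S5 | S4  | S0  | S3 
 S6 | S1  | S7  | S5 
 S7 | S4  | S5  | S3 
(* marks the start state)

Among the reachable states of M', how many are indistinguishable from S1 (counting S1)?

States {S2} cannot be reached from the start state, so discard them.
Initial partition by acceptance: {S0,S1,S4,S7} | {S3,S5,S6}.
Split {S0,S1,S4,S7} by δ(·,a) → {S0,S1} and {S4,S7}.
Split {S3,S5,S6} by δ(·,a) → {S3} and {S5} and {S6}.
Refine {S4,S7} on symbol b: members go to different blocks, giving {S4} and {S7}.
Stable partition: {S0,S1} | {S3} | {S4} | {S5} | {S6} | {S7} — 6 equivalence classes.
The equivalence class containing S1 is {S0,S1}, of size 2.

2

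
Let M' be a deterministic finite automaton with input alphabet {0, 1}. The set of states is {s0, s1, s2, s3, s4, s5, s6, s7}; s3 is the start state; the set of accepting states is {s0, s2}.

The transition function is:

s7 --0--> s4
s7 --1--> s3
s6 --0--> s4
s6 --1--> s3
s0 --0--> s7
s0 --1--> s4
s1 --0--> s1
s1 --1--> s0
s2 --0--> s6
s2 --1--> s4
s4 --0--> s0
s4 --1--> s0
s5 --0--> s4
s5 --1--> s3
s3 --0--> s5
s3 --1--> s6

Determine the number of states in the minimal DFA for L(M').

Reachable states from the start: {s0,s3,s4,s5,s6,s7}. Unreachable: {s1,s2} — drop them.
Initial partition by acceptance: {s0} | {s3,s4,s5,s6,s7}.
On input 0, block {s3,s4,s5,s6,s7} splits into {s3,s5,s6,s7} and {s4}.
Split {s3,s5,s6,s7} by δ(·,0) → {s5,s6,s7} and {s3}.
Stable partition: {s0} | {s5,s6,s7} | {s4} | {s3} — 4 equivalence classes.

4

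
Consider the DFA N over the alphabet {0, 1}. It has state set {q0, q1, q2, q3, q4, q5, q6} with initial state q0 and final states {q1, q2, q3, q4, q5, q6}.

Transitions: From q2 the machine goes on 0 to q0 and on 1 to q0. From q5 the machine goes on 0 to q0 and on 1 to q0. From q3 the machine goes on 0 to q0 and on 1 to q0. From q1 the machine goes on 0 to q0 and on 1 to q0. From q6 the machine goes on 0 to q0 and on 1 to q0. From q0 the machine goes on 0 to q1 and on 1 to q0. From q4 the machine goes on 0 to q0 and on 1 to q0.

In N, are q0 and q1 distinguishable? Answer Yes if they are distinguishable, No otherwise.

States {q2,q3,q4,q5,q6} cannot be reached from the start state, so discard them.
Start with accepting vs non-accepting: {q1} | {q0}.
The partition is now stable with 2 blocks: {q1} | {q0}.
q0 and q1 end up in different blocks, so they are distinguishable. For instance, the string 'ε' is accepted from only q1.

Yes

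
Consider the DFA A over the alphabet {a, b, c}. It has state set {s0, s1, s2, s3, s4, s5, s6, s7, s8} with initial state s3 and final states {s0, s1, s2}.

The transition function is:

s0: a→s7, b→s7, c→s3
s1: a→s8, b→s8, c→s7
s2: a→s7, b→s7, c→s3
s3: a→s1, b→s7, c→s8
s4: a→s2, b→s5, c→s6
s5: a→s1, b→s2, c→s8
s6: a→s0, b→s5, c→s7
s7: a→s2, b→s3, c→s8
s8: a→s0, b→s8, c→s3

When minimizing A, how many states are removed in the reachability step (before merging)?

3

Starting at s3 and following transitions, the reachable set is {s0, s1, s2, s3, s7, s8}. That leaves s4, s5, s6 unreachable — 3 in total.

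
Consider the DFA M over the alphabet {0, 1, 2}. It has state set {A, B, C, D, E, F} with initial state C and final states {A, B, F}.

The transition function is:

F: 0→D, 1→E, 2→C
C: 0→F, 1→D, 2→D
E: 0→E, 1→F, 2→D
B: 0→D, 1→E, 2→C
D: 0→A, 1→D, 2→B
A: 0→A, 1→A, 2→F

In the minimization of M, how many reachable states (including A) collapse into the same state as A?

1

Every state is reachable, so we keep all 6.
Start with accepting vs non-accepting: {A,B,F} | {C,D,E}.
On input 0, block {A,B,F} splits into {B,F} and {A}.
Refine {C,D,E} on symbol 0: members go to different blocks, giving {C} and {D} and {E}.
Stable partition: {B,F} | {C} | {A} | {D} | {E} — 5 equivalence classes.
The equivalence class containing A is {A}, of size 1.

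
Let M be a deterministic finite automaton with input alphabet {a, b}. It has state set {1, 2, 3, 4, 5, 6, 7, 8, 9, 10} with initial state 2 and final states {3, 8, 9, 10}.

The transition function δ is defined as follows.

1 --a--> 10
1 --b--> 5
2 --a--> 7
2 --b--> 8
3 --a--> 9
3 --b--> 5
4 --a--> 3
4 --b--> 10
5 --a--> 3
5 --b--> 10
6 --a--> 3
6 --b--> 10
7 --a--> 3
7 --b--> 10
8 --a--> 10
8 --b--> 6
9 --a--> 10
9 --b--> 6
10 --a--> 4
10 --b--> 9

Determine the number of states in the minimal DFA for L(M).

5

First remove the unreachable states {1}; 9 states remain.
P0 = {3,8,9,10} | {2,4,5,6,7}.
Split {3,8,9,10} by δ(·,a) → {3,8,9} and {10}.
On input a, block {3,8,9} splits into {8,9} and {3}.
Refine {2,4,5,6,7} on symbol a: members go to different blocks, giving {4,5,6,7} and {2}.
The partition is now stable with 5 blocks: {8,9} | {4,5,6,7} | {10} | {3} | {2}.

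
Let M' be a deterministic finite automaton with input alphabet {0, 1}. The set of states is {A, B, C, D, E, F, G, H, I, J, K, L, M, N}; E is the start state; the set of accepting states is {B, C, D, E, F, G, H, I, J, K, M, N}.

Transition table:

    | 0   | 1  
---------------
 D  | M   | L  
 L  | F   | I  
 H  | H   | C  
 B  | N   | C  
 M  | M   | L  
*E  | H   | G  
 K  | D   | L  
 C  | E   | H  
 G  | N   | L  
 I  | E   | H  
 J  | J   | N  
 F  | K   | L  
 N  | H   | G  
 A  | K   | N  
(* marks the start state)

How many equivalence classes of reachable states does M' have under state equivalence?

6

First remove the unreachable states {A,B,J}; 11 states remain.
Initial partition by acceptance: {C,D,E,F,G,H,I,K,M,N} | {L}.
Split {C,D,E,F,G,H,I,K,M,N} by δ(·,1) → {C,E,H,I,N} and {D,F,G,K,M}.
Split {C,E,H,I,N} by δ(·,1) → {C,H,I} and {E,N}.
On input 0, block {C,H,I} splits into {C,I} and {H}.
Refine {D,F,G,K,M} on symbol 0: members go to different blocks, giving {D,F,K,M} and {G}.
Stable partition: {C,I} | {L} | {D,F,K,M} | {E,N} | {H} | {G} — 6 equivalence classes.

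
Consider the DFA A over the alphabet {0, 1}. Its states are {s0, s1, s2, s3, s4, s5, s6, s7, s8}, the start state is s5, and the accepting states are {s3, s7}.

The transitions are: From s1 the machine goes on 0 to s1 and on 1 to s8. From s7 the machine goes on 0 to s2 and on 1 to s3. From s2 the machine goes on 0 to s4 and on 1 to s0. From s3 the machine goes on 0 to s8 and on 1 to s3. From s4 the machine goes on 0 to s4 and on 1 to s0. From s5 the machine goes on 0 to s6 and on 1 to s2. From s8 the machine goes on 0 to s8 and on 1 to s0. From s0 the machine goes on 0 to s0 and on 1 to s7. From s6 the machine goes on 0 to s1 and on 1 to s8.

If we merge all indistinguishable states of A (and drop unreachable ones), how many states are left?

Start with accepting vs non-accepting: {s3,s7} | {s0,s1,s2,s4,s5,s6,s8}.
Refine {s0,s1,s2,s4,s5,s6,s8} on symbol 1: members go to different blocks, giving {s1,s2,s4,s5,s6,s8} and {s0}.
Split {s1,s2,s4,s5,s6,s8} by δ(·,1) → {s1,s5,s6} and {s2,s4,s8}.
The partition is now stable with 4 blocks: {s3,s7} | {s1,s5,s6} | {s0} | {s2,s4,s8}.

4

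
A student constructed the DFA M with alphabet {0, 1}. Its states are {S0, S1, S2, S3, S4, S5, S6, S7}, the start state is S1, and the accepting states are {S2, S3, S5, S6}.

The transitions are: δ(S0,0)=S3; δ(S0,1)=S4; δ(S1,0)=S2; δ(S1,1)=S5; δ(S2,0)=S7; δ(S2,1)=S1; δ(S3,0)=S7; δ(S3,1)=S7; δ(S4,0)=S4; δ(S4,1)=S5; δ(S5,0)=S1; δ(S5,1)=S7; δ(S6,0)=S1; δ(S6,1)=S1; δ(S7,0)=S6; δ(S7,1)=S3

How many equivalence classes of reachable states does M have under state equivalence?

Reachable states from the start: {S1,S2,S3,S5,S6,S7}. Unreachable: {S0,S4} — drop them.
Initial partition by acceptance: {S2,S3,S5,S6} | {S1,S7}.
Stable partition: {S2,S3,S5,S6} | {S1,S7} — 2 equivalence classes.

2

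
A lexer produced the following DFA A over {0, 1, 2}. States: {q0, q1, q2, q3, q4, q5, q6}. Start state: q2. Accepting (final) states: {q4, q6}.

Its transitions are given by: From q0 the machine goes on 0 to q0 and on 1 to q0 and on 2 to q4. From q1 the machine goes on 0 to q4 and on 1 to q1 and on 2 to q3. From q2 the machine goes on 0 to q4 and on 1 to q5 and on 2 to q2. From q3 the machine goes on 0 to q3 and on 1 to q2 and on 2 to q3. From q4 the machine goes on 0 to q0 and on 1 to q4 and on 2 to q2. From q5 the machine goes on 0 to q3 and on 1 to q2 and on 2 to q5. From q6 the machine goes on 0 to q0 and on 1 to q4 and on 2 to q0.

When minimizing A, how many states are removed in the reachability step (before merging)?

BFS from q2 reaches {q0, q2, q3, q4, q5}; the 2 state(s) q1, q6 are never visited.

2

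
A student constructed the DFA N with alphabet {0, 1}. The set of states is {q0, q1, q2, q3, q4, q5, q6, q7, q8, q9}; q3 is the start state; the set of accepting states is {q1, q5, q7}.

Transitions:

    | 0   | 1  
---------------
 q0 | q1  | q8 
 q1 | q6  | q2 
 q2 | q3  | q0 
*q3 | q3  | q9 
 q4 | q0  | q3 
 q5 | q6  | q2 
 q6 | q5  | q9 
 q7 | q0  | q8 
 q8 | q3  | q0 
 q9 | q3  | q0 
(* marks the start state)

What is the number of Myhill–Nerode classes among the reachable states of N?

States {q4,q7} cannot be reached from the start state, so discard them.
P0 = {q1,q5} | {q0,q2,q3,q6,q8,q9}.
Split {q0,q2,q3,q6,q8,q9} by δ(·,0) → {q2,q3,q8,q9} and {q0,q6}.
On input 1, block {q2,q3,q8,q9} splits into {q2,q8,q9} and {q3}.
Stable partition: {q1,q5} | {q2,q8,q9} | {q0,q6} | {q3} — 4 equivalence classes.

4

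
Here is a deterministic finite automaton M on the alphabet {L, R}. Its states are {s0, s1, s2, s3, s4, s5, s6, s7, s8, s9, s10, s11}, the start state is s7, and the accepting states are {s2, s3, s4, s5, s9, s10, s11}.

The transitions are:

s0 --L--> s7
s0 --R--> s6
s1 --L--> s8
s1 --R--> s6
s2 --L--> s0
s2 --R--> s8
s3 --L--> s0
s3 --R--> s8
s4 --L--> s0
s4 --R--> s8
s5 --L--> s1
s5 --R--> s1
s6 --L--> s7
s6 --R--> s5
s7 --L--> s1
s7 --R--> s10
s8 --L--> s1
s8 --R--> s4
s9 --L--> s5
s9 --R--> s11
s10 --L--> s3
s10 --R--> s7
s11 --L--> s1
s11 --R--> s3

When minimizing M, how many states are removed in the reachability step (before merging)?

No path from s7 leads to s2, s9, s11; the other 9 states are all reachable.

3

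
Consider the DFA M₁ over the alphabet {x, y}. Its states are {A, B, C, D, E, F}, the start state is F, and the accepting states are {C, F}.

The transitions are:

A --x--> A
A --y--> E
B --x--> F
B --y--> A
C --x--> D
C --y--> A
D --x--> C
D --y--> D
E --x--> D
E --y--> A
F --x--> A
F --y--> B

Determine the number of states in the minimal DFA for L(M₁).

All states are reachable from the start state.
Initial partition by acceptance: {C,F} | {A,B,D,E}.
Refine {A,B,D,E} on symbol x: members go to different blocks, giving {A,E} and {B,D}.
Split {C,F} by δ(·,x) → {C} and {F}.
Refine {A,E} on symbol x: members go to different blocks, giving {A} and {E}.
On input x, block {B,D} splits into {B} and {D}.
The partition is now stable with 6 blocks: {C} | {A} | {B} | {F} | {E} | {D}.

6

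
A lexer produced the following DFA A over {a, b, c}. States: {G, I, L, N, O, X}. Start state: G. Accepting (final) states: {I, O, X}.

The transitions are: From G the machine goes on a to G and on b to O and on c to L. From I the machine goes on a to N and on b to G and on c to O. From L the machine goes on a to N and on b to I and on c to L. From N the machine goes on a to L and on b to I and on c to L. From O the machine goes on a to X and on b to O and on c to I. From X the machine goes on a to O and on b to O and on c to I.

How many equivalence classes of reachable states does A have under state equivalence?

Every state is reachable, so we keep all 6.
Initial partition by acceptance: {I,O,X} | {G,L,N}.
Split {I,O,X} by δ(·,a) → {O,X} and {I}.
On input b, block {G,L,N} splits into {L,N} and {G}.
Stable partition: {O,X} | {L,N} | {I} | {G} — 4 equivalence classes.

4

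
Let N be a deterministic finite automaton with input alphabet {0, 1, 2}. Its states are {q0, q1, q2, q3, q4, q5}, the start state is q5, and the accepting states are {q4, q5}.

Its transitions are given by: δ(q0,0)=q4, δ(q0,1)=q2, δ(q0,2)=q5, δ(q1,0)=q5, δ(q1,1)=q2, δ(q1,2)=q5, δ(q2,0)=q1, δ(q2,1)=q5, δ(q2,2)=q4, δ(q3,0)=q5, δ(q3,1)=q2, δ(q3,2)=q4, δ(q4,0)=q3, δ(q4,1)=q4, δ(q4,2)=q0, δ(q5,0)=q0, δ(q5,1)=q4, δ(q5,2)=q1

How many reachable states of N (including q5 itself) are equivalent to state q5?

Every state is reachable, so we keep all 6.
Initial partition by acceptance: {q4,q5} | {q0,q1,q2,q3}.
Split {q0,q1,q2,q3} by δ(·,0) → {q0,q1,q3} and {q2}.
Stable partition: {q4,q5} | {q0,q1,q3} | {q2} — 3 equivalence classes.
The equivalence class containing q5 is {q4,q5}, of size 2.

2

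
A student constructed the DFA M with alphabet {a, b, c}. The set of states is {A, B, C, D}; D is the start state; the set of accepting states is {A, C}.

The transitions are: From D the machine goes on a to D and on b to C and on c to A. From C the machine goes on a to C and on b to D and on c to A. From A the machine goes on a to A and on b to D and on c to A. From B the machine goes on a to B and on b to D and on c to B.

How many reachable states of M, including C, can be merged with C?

First remove the unreachable states {B}; 3 states remain.
Start with accepting vs non-accepting: {A,C} | {D}.
Stable partition: {A,C} | {D} — 2 equivalence classes.
The equivalence class containing C is {A,C}, of size 2.

2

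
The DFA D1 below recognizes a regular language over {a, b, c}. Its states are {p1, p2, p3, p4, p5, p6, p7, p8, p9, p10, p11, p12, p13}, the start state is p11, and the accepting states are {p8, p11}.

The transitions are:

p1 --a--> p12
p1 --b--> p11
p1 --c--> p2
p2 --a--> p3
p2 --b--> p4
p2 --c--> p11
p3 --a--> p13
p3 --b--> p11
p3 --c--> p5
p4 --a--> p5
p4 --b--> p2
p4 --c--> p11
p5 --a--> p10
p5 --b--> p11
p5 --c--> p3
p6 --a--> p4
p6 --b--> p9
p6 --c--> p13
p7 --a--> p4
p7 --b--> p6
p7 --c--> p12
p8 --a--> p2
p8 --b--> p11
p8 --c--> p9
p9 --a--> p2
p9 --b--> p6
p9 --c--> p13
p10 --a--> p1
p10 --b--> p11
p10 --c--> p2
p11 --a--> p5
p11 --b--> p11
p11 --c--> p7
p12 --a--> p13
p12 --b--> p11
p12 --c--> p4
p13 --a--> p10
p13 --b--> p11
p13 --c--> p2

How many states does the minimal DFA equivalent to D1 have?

5

Reachable states from the start: {p1,p2,p3,p4,p5,p6,p7,p9,p10,p11,p12,p13}. Unreachable: {p8} — drop them.
Initial partition by acceptance: {p11} | {p1,p2,p3,p4,p5,p6,p7,p9,p10,p12,p13}.
Split {p1,p2,p3,p4,p5,p6,p7,p9,p10,p12,p13} by δ(·,b) → {p1,p3,p5,p10,p12,p13} and {p2,p4,p6,p7,p9}.
Refine {p1,p3,p5,p10,p12,p13} on symbol c: members go to different blocks, giving {p1,p10,p12,p13} and {p3,p5}.
Split {p2,p4,p6,p7,p9} by δ(·,a) → {p6,p7,p9} and {p2,p4}.
No further refinement is possible. Final partition (5 blocks): {p11} | {p1,p10,p12,p13} | {p6,p7,p9} | {p3,p5} | {p2,p4}.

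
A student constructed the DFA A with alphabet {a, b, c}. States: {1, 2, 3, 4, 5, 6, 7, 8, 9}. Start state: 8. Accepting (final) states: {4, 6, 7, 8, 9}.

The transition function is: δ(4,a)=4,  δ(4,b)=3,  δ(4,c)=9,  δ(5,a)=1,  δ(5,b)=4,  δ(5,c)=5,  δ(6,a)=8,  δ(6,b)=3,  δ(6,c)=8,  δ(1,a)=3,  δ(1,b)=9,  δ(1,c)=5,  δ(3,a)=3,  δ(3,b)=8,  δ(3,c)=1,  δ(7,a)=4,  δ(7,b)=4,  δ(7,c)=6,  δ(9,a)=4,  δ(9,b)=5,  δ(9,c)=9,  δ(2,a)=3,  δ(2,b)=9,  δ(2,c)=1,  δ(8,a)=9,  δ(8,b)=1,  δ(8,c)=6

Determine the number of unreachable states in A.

2

BFS from 8 reaches {1, 3, 4, 5, 6, 8, 9}; the 2 state(s) 2, 7 are never visited.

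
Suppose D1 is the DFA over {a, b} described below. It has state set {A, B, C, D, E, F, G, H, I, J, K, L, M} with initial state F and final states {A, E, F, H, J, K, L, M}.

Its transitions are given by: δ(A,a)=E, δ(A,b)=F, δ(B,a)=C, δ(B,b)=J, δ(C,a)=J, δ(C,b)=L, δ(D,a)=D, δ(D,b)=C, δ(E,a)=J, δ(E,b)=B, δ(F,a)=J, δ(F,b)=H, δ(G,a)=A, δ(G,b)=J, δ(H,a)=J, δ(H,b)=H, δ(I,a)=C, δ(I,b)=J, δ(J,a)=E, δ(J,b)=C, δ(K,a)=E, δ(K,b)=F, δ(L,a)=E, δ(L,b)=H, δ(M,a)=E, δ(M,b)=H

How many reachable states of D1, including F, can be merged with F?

2

States {A,D,G,I,K,M} cannot be reached from the start state, so discard them.
P0 = {E,F,H,J,L} | {B,C}.
Refine {E,F,H,J,L} on symbol b: members go to different blocks, giving {F,H,L} and {E,J}.
Refine {B,C} on symbol a: members go to different blocks, giving {B} and {C}.
Split {E,J} by δ(·,b) → {E} and {J}.
Refine {F,H,L} on symbol a: members go to different blocks, giving {F,H} and {L}.
The partition is now stable with 6 blocks: {F,H} | {B} | {E} | {C} | {J} | {L}.
The equivalence class containing F is {F,H}, of size 2.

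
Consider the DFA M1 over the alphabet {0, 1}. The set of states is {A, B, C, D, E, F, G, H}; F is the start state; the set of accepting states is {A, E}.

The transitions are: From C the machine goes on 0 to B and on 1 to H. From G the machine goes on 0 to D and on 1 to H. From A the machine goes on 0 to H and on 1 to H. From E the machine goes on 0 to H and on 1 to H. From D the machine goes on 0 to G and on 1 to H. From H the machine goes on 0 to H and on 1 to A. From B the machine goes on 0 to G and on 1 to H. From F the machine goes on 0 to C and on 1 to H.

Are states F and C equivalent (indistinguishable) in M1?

First remove the unreachable states {E}; 7 states remain.
Start with accepting vs non-accepting: {A} | {B,C,D,F,G,H}.
On input 1, block {B,C,D,F,G,H} splits into {B,C,D,F,G} and {H}.
The partition is now stable with 3 blocks: {A} | {B,C,D,F,G} | {H}.
F and C lie in the same block of the stable partition, so they are equivalent — no string distinguishes them.

Yes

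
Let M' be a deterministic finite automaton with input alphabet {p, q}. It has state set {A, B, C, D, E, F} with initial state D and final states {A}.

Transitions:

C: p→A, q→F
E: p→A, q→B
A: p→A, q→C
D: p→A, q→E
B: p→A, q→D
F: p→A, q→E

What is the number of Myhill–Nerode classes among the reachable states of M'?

2

Initial partition by acceptance: {A} | {B,C,D,E,F}.
No further refinement is possible. Final partition (2 blocks): {A} | {B,C,D,E,F}.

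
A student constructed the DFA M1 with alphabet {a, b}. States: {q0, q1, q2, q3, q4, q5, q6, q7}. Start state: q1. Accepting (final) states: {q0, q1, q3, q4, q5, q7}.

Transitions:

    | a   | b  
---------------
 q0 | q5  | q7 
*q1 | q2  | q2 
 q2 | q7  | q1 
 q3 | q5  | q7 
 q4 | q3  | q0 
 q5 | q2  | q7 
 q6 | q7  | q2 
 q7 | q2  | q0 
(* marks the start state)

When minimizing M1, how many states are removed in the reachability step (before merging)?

3

No path from q1 leads to q3, q4, q6; the other 5 states are all reachable.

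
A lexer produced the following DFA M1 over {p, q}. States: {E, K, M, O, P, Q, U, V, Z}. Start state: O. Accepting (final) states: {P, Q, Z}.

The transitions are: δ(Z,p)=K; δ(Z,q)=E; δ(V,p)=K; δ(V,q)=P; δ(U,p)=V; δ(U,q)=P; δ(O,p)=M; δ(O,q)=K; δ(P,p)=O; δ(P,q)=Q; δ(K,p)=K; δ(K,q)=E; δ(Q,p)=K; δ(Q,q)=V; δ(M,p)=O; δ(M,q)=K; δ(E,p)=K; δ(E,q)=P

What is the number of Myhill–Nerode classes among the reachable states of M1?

5

Reachable states from the start: {E,K,M,O,P,Q,V}. Unreachable: {U,Z} — drop them.
Initial partition by acceptance: {P,Q} | {E,K,M,O,V}.
On input q, block {P,Q} splits into {Q} and {P}.
Split {E,K,M,O,V} by δ(·,q) → {K,M,O} and {E,V}.
Refine {K,M,O} on symbol q: members go to different blocks, giving {M,O} and {K}.
The partition is now stable with 5 blocks: {Q} | {M,O} | {P} | {E,V} | {K}.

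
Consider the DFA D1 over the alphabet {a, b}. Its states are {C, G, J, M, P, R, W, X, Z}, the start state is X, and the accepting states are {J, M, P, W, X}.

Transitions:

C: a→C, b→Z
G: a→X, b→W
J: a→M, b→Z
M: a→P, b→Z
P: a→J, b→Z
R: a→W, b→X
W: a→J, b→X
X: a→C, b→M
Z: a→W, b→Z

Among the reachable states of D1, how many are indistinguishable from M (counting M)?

First remove the unreachable states {G,R}; 7 states remain.
Initial partition by acceptance: {J,M,P,W,X} | {C,Z}.
Refine {J,M,P,W,X} on symbol a: members go to different blocks, giving {J,M,P,W} and {X}.
Split {J,M,P,W} by δ(·,b) → {J,M,P} and {W}.
Refine {C,Z} on symbol a: members go to different blocks, giving {Z} and {C}.
No further refinement is possible. Final partition (5 blocks): {J,M,P} | {Z} | {X} | {W} | {C}.
State M belongs to the block {J,M,P}, which has 3 states.

3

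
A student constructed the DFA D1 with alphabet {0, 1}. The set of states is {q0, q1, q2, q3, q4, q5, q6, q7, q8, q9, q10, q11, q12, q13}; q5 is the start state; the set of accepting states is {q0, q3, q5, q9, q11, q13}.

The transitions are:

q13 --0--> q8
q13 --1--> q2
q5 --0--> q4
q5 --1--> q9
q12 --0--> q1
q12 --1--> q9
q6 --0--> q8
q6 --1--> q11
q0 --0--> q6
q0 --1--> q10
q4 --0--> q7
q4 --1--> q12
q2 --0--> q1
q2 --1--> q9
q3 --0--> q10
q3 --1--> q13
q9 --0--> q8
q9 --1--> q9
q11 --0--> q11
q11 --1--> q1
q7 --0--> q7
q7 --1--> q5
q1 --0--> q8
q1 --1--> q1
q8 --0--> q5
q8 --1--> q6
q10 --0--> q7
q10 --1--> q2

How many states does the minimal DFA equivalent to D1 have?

9

First remove the unreachable states {q0,q2,q3,q10,q13}; 9 states remain.
Start with accepting vs non-accepting: {q5,q9,q11} | {q1,q4,q6,q7,q8,q12}.
Split {q5,q9,q11} by δ(·,0) → {q5,q9} and {q11}.
Split {q1,q4,q6,q7,q8,q12} by δ(·,0) → {q1,q4,q6,q7,q12} and {q8}.
Refine {q5,q9} on symbol 0: members go to different blocks, giving {q5} and {q9}.
Refine {q1,q4,q6,q7,q12} on symbol 0: members go to different blocks, giving {q4,q7,q12} and {q1,q6}.
Split {q4,q7,q12} by δ(·,0) → {q4,q7} and {q12}.
On input 1, block {q4,q7} splits into {q4} and {q7}.
Refine {q1,q6} on symbol 1: members go to different blocks, giving {q1} and {q6}.
The partition is now stable with 9 blocks: {q5} | {q4} | {q11} | {q8} | {q9} | {q1} | {q12} | {q7} | {q6}.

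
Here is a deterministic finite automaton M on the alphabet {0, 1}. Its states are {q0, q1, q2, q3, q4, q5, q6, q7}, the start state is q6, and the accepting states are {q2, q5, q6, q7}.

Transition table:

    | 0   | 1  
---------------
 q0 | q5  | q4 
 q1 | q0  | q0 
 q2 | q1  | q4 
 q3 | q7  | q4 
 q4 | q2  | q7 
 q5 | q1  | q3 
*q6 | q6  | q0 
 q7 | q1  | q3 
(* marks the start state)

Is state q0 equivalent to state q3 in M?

Every state is reachable, so we keep all 8.
P0 = {q2,q5,q6,q7} | {q0,q1,q3,q4}.
Split {q2,q5,q6,q7} by δ(·,0) → {q2,q5,q7} and {q6}.
On input 0, block {q0,q1,q3,q4} splits into {q0,q3,q4} and {q1}.
Split {q0,q3,q4} by δ(·,1) → {q0,q3} and {q4}.
Refine {q2,q5,q7} on symbol 1: members go to different blocks, giving {q5,q7} and {q2}.
The partition is now stable with 6 blocks: {q5,q7} | {q0,q3} | {q6} | {q1} | {q4} | {q2}.
q0 and q3 lie in the same block of the stable partition, so they are equivalent — no string distinguishes them.

Yes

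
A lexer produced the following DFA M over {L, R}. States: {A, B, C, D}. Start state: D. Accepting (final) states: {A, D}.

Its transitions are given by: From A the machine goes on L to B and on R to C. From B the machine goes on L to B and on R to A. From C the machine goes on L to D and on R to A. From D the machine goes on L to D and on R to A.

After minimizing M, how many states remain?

All states are reachable from the start state.
P0 = {A,D} | {B,C}.
Refine {A,D} on symbol L: members go to different blocks, giving {A} and {D}.
Split {B,C} by δ(·,L) → {B} and {C}.
Stable partition: {A} | {B} | {D} | {C} — 4 equivalence classes.

4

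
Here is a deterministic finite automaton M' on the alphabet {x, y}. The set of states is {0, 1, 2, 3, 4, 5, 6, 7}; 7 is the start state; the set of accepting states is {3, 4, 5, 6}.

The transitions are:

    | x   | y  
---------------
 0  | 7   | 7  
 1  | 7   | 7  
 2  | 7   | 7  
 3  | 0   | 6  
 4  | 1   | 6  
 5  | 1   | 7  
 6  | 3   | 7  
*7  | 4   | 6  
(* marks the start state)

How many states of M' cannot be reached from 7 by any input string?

No path from 7 leads to 2, 5; the other 6 states are all reachable.

2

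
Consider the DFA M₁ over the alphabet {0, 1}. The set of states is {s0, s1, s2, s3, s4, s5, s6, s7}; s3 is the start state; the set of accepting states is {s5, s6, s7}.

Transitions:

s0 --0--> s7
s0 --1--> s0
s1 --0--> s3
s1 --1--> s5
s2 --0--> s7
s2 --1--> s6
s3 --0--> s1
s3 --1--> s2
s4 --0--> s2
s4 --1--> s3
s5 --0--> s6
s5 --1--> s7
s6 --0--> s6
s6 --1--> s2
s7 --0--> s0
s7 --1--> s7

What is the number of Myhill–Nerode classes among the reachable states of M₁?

Reachable states from the start: {s0,s1,s2,s3,s5,s6,s7}. Unreachable: {s4} — drop them.
Initial partition by acceptance: {s5,s6,s7} | {s0,s1,s2,s3}.
Split {s5,s6,s7} by δ(·,0) → {s5,s6} and {s7}.
Split {s5,s6} by δ(·,1) → {s5} and {s6}.
Refine {s0,s1,s2,s3} on symbol 0: members go to different blocks, giving {s0,s2} and {s1,s3}.
Refine {s0,s2} on symbol 1: members go to different blocks, giving {s0} and {s2}.
Split {s1,s3} by δ(·,1) → {s1} and {s3}.
No further refinement is possible. Final partition (7 blocks): {s5} | {s0} | {s7} | {s6} | {s1} | {s2} | {s3}.

7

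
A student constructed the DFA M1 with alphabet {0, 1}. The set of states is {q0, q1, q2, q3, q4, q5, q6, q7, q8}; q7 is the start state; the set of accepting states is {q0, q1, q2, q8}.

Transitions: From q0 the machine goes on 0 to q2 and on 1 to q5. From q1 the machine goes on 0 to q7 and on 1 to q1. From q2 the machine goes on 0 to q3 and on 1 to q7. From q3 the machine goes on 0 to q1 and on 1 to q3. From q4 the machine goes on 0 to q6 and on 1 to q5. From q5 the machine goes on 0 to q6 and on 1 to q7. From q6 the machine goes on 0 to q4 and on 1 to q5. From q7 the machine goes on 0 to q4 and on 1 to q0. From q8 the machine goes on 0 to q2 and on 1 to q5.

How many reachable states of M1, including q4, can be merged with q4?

2

First remove the unreachable states {q8}; 8 states remain.
P0 = {q0,q1,q2} | {q3,q4,q5,q6,q7}.
Split {q0,q1,q2} by δ(·,0) → {q1,q2} and {q0}.
Refine {q1,q2} on symbol 1: members go to different blocks, giving {q1} and {q2}.
On input 0, block {q3,q4,q5,q6,q7} splits into {q4,q5,q6,q7} and {q3}.
Refine {q4,q5,q6,q7} on symbol 1: members go to different blocks, giving {q4,q5,q6} and {q7}.
Refine {q4,q5,q6} on symbol 1: members go to different blocks, giving {q4,q6} and {q5}.
The partition is now stable with 7 blocks: {q1} | {q4,q6} | {q0} | {q2} | {q3} | {q7} | {q5}.
The equivalence class containing q4 is {q4,q6}, of size 2.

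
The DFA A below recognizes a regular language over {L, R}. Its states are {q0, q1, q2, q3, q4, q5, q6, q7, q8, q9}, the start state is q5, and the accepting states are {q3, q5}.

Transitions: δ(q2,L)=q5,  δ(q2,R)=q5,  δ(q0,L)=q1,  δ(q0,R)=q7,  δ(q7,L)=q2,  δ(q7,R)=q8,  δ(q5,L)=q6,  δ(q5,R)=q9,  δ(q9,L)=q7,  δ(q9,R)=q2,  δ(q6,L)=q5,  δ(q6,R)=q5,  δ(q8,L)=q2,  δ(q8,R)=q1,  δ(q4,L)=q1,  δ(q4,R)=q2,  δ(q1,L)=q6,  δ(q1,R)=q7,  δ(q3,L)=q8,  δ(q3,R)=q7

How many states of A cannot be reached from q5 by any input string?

3

BFS from q5 reaches {q1, q2, q5, q6, q7, q8, q9}; the 3 state(s) q0, q3, q4 are never visited.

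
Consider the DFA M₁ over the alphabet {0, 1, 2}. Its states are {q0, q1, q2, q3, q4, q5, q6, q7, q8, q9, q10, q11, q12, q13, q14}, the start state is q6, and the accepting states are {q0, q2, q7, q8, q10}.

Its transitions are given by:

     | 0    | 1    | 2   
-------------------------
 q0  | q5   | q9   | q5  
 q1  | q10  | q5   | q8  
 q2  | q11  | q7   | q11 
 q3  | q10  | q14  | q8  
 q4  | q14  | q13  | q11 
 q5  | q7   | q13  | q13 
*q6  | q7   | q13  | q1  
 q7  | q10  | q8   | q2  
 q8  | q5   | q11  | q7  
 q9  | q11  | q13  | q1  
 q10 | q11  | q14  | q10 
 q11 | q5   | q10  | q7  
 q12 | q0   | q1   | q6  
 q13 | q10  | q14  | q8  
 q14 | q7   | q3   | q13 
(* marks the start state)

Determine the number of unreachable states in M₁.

4

No path from q6 leads to q0, q4, q9, q12; the other 11 states are all reachable.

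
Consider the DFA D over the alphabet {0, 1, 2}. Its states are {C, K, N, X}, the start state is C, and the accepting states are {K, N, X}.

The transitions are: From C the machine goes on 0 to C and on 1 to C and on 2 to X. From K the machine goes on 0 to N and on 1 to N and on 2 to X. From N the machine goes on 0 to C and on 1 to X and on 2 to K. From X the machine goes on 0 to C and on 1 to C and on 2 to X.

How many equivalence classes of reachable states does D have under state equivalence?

Reachable states from the start: {C,X}. Unreachable: {K,N} — drop them.
Initial partition by acceptance: {X} | {C}.
The partition is now stable with 2 blocks: {X} | {C}.

2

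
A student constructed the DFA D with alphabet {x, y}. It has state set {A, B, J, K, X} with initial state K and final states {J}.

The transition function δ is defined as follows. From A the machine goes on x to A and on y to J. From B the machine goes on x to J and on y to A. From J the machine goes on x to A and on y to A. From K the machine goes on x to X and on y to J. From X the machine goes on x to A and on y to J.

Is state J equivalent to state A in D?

Reachable states from the start: {A,J,K,X}. Unreachable: {B} — drop them.
Initial partition by acceptance: {J} | {A,K,X}.
No further refinement is possible. Final partition (2 blocks): {J} | {A,K,X}.
J and A end up in different blocks, so they are distinguishable. For instance, the string 'ε' is accepted from only J.

No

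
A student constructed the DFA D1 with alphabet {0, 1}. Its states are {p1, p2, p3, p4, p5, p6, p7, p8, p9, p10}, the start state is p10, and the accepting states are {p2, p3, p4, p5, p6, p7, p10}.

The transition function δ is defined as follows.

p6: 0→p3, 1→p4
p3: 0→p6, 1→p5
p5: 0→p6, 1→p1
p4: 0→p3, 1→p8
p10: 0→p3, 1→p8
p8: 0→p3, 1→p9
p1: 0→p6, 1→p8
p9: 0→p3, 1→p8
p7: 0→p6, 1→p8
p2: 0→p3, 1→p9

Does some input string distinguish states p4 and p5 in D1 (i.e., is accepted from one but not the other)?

Reachable states from the start: {p1,p3,p4,p5,p6,p8,p9,p10}. Unreachable: {p2,p7} — drop them.
Start with accepting vs non-accepting: {p3,p4,p5,p6,p10} | {p1,p8,p9}.
Refine {p3,p4,p5,p6,p10} on symbol 1: members go to different blocks, giving {p4,p5,p10} and {p3,p6}.
The partition is now stable with 3 blocks: {p4,p5,p10} | {p1,p8,p9} | {p3,p6}.
p4 and p5 lie in the same block of the stable partition, so they are equivalent — no string distinguishes them.

No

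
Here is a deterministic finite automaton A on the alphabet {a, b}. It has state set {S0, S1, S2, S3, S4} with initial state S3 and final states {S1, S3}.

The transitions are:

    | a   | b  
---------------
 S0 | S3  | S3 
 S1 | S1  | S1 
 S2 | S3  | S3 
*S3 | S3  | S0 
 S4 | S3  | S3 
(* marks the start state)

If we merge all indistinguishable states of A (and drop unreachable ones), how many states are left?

2

States {S1,S2,S4} cannot be reached from the start state, so discard them.
Initial partition by acceptance: {S3} | {S0}.
The partition is now stable with 2 blocks: {S3} | {S0}.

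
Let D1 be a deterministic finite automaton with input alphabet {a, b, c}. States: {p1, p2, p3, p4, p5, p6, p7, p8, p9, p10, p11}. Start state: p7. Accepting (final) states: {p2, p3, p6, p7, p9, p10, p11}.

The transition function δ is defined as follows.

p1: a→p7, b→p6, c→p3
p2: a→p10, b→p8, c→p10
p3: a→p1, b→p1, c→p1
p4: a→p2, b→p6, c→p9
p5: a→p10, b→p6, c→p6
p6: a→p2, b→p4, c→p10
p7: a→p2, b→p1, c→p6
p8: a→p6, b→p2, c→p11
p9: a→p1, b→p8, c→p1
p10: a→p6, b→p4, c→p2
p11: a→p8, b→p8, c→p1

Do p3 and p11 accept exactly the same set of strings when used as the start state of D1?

First remove the unreachable states {p5}; 10 states remain.
Initial partition by acceptance: {p2,p3,p6,p7,p9,p10,p11} | {p1,p4,p8}.
Split {p2,p3,p6,p7,p9,p10,p11} by δ(·,a) → {p2,p6,p7,p10} and {p3,p9,p11}.
The partition is now stable with 3 blocks: {p2,p6,p7,p10} | {p1,p4,p8} | {p3,p9,p11}.
p3 and p11 lie in the same block of the stable partition, so they are equivalent — no string distinguishes them.

Yes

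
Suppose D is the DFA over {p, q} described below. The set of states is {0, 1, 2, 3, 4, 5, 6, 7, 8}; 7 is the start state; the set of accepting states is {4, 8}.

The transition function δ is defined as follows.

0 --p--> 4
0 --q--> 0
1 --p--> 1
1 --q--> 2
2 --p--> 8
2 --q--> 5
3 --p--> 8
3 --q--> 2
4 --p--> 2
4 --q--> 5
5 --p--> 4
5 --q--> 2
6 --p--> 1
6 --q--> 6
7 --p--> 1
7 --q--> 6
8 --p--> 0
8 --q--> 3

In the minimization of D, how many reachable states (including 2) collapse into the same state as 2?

Every state is reachable, so we keep all 9.
P0 = {4,8} | {0,1,2,3,5,6,7}.
Split {0,1,2,3,5,6,7} by δ(·,p) → {0,2,3,5} and {1,6,7}.
Split {1,6,7} by δ(·,q) → {6,7} and {1}.
No further refinement is possible. Final partition (4 blocks): {4,8} | {0,2,3,5} | {6,7} | {1}.
The equivalence class containing 2 is {0,2,3,5}, of size 4.

4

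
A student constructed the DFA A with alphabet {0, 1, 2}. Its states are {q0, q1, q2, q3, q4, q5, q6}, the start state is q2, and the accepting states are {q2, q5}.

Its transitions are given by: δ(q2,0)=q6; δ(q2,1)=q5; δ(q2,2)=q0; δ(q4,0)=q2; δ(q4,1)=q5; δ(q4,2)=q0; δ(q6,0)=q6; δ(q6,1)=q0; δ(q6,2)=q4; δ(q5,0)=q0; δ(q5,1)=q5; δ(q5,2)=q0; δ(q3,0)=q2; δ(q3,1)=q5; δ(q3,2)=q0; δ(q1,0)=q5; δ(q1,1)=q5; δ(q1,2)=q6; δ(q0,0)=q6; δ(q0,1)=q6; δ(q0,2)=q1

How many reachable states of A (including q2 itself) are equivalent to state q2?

States {q3} cannot be reached from the start state, so discard them.
Initial partition by acceptance: {q2,q5} | {q0,q1,q4,q6}.
Split {q0,q1,q4,q6} by δ(·,0) → {q0,q6} and {q1,q4}.
The partition is now stable with 3 blocks: {q2,q5} | {q0,q6} | {q1,q4}.
State q2 belongs to the block {q2,q5}, which has 2 states.

2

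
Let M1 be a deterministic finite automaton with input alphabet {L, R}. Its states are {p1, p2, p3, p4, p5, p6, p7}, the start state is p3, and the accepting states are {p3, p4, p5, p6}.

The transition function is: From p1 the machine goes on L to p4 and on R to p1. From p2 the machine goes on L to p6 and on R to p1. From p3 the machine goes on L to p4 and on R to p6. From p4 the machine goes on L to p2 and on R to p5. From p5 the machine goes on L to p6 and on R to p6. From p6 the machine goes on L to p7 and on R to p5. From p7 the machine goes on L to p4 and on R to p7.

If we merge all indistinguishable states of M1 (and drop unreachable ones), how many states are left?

3

Every state is reachable, so we keep all 7.
P0 = {p3,p4,p5,p6} | {p1,p2,p7}.
Refine {p3,p4,p5,p6} on symbol L: members go to different blocks, giving {p3,p5} and {p4,p6}.
No further refinement is possible. Final partition (3 blocks): {p3,p5} | {p1,p2,p7} | {p4,p6}.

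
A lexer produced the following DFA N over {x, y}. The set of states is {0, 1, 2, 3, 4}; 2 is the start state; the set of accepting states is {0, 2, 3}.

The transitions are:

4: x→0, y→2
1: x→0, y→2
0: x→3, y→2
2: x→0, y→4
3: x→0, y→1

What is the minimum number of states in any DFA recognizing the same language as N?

All states are reachable from the start state.
Initial partition by acceptance: {0,2,3} | {1,4}.
On input y, block {0,2,3} splits into {2,3} and {0}.
Stable partition: {2,3} | {1,4} | {0} — 3 equivalence classes.

3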